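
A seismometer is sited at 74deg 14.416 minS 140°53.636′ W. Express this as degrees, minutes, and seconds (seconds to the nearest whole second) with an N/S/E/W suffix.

74°14′25″ S, 140°53′38″ W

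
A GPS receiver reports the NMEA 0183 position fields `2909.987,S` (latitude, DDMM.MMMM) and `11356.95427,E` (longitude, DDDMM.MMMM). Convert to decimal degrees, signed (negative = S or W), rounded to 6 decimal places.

-29.166450, 113.949238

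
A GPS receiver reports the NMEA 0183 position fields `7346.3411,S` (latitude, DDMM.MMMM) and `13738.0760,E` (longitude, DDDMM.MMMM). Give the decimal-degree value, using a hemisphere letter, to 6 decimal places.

Latitude: degrees = first 2 digits = 73, minutes = 46.3411; 73 + 46.3411/60 = 73.7723517
λ: degrees = first 3 digits = 137, minutes = 38.076; 137 + 38.076/60 = 137.6346000

73.772352° S, 137.634600° E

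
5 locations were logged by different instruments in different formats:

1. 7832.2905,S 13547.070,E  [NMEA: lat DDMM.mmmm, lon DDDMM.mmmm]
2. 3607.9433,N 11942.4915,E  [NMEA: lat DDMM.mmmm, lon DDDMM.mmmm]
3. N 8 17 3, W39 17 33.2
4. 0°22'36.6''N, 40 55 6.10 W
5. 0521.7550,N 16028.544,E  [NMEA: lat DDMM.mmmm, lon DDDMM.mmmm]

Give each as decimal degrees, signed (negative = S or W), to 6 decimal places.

Point 1:
  Lat: split at 2 digits → 78° and 32.2905′; 78 + 32.2905/60 = 78.5381750
  S → negative
  Lon: split at 3 digits → 135° and 47.07′; 135 + 47.07/60 = 135.7845000
  E ⇒ keep positive
Point 2:
  Latitude: degrees = first 2 digits = 36, minutes = 7.9433; 36 + 7.9433/60 = 36.1323883
  N → positive
  λ: degrees = first 3 digits = 119, minutes = 42.4915; 119 + 42.4915/60 = 119.7081917
  E → positive
Point 3:
  φ: 8° + 17/60 + 3/3600 = 8 + 0.283333 + 0.000833 = 8.2841667
  N → positive
  λ: 39° + 17/60 + 33.2/3600 = 39 + 0.283333 + 0.009222 = 39.2925556
  W → negative
Point 4:
  φ: 0° + 22/60 + 36.6/3600 = 0 + 0.366667 + 0.010167 = 0.3768333
  N → positive
  Longitude: 40 + 55/60 + 6.1/3600 = 40.9183611
  W → negative
Point 5:
  Latitude: degrees = first 2 digits = 5, minutes = 21.755; 5 + 21.755/60 = 5.3625833
  N → positive
  Longitude: degrees = first 3 digits = 160, minutes = 28.544; 160 + 28.544/60 = 160.4757333
  E ⇒ keep positive

1. -78.538175, 135.784500
2. 36.132388, 119.708192
3. 8.284167, -39.292556
4. 0.376833, -40.918361
5. 5.362583, 160.475733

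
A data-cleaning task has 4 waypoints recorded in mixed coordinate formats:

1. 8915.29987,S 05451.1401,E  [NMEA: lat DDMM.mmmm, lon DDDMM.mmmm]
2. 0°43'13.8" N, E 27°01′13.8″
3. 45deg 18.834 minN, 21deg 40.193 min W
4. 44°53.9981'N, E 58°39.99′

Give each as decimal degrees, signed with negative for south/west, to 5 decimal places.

1. -89.25500, 54.85234
2. 0.72050, 27.02050
3. 45.31390, -21.66988
4. 44.89997, 58.66650

Point 1:
  Latitude: split at 2 digits → 89° and 15.29987′; 89 + 15.29987/60 = 89.254998
  hemisphere S, so the sign is −
  Lon: degrees = first 3 digits = 54, minutes = 51.1401; 54 + 51.1401/60 = 54.852335
  E ⇒ keep positive
Point 2:
  φ: 0° + 43/60 + 13.8/3600 = 0 + 0.716667 + 0.003833 = 0.720500
  N → positive
  Longitude: 27 + 1/60 + 13.8/3600 = 27.020500
  E ⇒ keep positive
Point 3:
  Lat: 45 + 18.834/60 = 45.313900
  N ⇒ keep positive
  λ: 40.193′ = 0.669883°; total 21.669883
  W ⇒ negate
Point 4:
  Latitude: 44 + 53.9981/60 = 44.899968
  N → positive
  Longitude: 58 + 39.99/60 = 58.666500
  E → positive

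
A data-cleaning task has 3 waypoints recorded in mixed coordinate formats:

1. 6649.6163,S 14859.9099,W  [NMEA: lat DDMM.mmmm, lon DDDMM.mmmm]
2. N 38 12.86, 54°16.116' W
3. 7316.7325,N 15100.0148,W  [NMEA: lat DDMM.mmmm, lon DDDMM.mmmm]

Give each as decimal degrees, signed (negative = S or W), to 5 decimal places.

1. -66.82694, -148.99850
2. 38.21433, -54.26860
3. 73.27888, -151.00025

Point 1:
  Latitude: split at 2 digits → 66° and 49.6163′; 66 + 49.6163/60 = 66.826938
  S ⇒ negate
  Lon: degrees = first 3 digits = 148, minutes = 59.9099; 148 + 59.9099/60 = 148.998498
  W → negative
Point 2:
  Lat: 38 + 12.86/60 = 38.214333
  N → positive
  λ: 54 + 16.116/60 = 54.268600
  W ⇒ negate
Point 3:
  Lat: split at 2 digits → 73° and 16.7325′; 73 + 16.7325/60 = 73.278875
  N ⇒ keep positive
  Longitude: degrees = first 3 digits = 151, minutes = 0.0148; 151 + 0.0148/60 = 151.000247
  W → negative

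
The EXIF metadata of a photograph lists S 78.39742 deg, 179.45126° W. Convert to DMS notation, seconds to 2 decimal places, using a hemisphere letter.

78°23′50.71″ S, 179°27′4.54″ W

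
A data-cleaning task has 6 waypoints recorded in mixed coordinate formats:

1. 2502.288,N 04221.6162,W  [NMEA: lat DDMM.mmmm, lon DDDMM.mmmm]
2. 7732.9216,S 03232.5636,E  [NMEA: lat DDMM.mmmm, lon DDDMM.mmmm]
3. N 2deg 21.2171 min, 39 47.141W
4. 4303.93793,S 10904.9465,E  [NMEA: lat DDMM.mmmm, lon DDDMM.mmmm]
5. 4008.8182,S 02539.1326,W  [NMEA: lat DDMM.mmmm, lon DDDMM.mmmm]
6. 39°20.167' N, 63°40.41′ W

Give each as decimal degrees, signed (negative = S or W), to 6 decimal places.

1. 25.038133, -42.360270
2. -77.548693, 32.542727
3. 2.353618, -39.785683
4. -43.065632, 109.082442
5. -40.146970, -25.652210
6. 39.336117, -63.673500

Point 1:
  Lat: degrees = first 2 digits = 25, minutes = 2.288; 25 + 2.288/60 = 25.0381333
  N → positive
  Longitude: degrees = first 3 digits = 42, minutes = 21.6162; 42 + 21.6162/60 = 42.3602700
  W → negative
Point 2:
  Latitude: split at 2 digits → 77° and 32.9216′; 77 + 32.9216/60 = 77.5486933
  S ⇒ negate
  Lon: degrees = first 3 digits = 32, minutes = 32.5636; 32 + 32.5636/60 = 32.5427267
  E ⇒ keep positive
Point 3:
  Latitude: 21.2171′ = 0.353618°; total 2.3536183
  N → positive
  Lon: 39 + 47.141/60 = 39.7856833
  hemisphere W, so the sign is −
Point 4:
  Lat: degrees = first 2 digits = 43, minutes = 3.93793; 43 + 3.93793/60 = 43.0656322
  hemisphere S, so the sign is −
  Longitude: degrees = first 3 digits = 109, minutes = 4.9465; 109 + 4.9465/60 = 109.0824417
  E ⇒ keep positive
Point 5:
  Latitude: split at 2 digits → 40° and 8.8182′; 40 + 8.8182/60 = 40.1469700
  S ⇒ negate
  Longitude: split at 3 digits → 025° and 39.1326′; 25 + 39.1326/60 = 25.6522100
  W → negative
Point 6:
  Lat: 20.167′ = 0.336117°; total 39.3361167
  N ⇒ keep positive
  Lon: 63 + 40.41/60 = 63.6735000
  hemisphere W, so the sign is −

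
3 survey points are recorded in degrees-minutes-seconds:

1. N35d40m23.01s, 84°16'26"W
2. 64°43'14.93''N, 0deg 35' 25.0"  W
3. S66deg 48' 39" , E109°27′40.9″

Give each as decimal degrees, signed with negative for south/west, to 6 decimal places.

Point 1:
  Latitude: 35° + 40/60 + 23.01/3600 = 35 + 0.666667 + 0.006392 = 35.6730583
  N → positive
  Lon: 84 + 16/60 + 26/3600 = 84.2738889
  W ⇒ negate
Point 2:
  Latitude: 64 + 43/60 + 14.93/3600 = 64.7208139
  N → positive
  Lon: 35′ + 25″ = 35.41667′; 0 + 35.41667/60 = 0.5902778
  hemisphere W, so the sign is −
Point 3:
  Latitude: 66° + 48/60 + 39/3600 = 66 + 0.800000 + 0.010833 = 66.8108333
  S → negative
  Lon: 27′ + 40.9″ = 27.68167′; 109 + 27.68167/60 = 109.4613611
  E → positive

1. 35.673058, -84.273889
2. 64.720814, -0.590278
3. -66.810833, 109.461361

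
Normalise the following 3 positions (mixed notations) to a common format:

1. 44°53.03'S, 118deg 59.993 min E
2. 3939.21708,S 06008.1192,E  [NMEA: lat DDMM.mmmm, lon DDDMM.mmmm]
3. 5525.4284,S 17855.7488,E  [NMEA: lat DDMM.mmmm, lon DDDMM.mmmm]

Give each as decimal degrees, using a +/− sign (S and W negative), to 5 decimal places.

1. -44.88383, 118.99988
2. -39.65362, 60.13532
3. -55.42381, 178.92915

Point 1:
  φ: 44 + 53.03/60 = 44.883833
  S → negative
  Lon: 118 + 59.993/60 = 118.999883
  E → positive
Point 2:
  φ: split at 2 digits → 39° and 39.21708′; 39 + 39.21708/60 = 39.653618
  S → negative
  Lon: split at 3 digits → 060° and 8.1192′; 60 + 8.1192/60 = 60.135320
  E → positive
Point 3:
  Lat: split at 2 digits → 55° and 25.4284′; 55 + 25.4284/60 = 55.423807
  S → negative
  Longitude: split at 3 digits → 178° and 55.7488′; 178 + 55.7488/60 = 178.929147
  E ⇒ keep positive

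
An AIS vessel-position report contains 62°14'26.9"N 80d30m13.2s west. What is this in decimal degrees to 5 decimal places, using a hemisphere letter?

62.24081° N, 80.50367° W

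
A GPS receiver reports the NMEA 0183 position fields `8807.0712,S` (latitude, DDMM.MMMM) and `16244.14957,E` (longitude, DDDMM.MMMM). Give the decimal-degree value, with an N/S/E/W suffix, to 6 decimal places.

Lat: degrees = first 2 digits = 88, minutes = 7.0712; 88 + 7.0712/60 = 88.1178533
λ: split at 3 digits → 162° and 44.14957′; 162 + 44.14957/60 = 162.7358262

88.117853° S, 162.735826° E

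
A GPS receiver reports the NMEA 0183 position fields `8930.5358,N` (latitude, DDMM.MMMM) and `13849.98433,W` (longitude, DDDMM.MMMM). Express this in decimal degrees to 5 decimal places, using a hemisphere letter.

89.50893° N, 138.83307° W

φ: split at 2 digits → 89° and 30.5358′; 89 + 30.5358/60 = 89.508930
Longitude: degrees = first 3 digits = 138, minutes = 49.98433; 138 + 49.98433/60 = 138.833072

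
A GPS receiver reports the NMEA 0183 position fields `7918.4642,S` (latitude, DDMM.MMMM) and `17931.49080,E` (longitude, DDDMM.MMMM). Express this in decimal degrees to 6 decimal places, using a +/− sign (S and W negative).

φ: degrees = first 2 digits = 79, minutes = 18.4642; 79 + 18.4642/60 = 79.3077367
S ⇒ negate
λ: degrees = first 3 digits = 179, minutes = 31.4908; 179 + 31.4908/60 = 179.5248467
E → positive

-79.307737, 179.524847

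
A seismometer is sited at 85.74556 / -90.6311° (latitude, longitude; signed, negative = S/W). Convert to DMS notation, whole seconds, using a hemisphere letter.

φ: whole degrees 85; 44.73360′ → 44′ and 44.02″
Longitude is negative → W; |value| = 90.631100
λ: 0.631100° → 37.86600′; 0.86600 × 60 = 51.96″

85°44′44″ N, 90°37′52″ W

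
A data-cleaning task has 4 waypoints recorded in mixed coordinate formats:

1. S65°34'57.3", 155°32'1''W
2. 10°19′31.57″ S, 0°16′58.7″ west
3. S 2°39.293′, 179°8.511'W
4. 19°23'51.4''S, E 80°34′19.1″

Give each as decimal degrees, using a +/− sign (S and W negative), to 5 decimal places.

Point 1:
  Latitude: 34′ + 57.3″ = 34.95500′; 65 + 34.95500/60 = 65.582583
  S → negative
  Lon: 32′ + 1″ = 32.01667′; 155 + 32.01667/60 = 155.533611
  W → negative
Point 2:
  Latitude: 10° + 19/60 + 31.57/3600 = 10 + 0.316667 + 0.008769 = 10.325436
  S → negative
  Lon: 0° + 16/60 + 58.7/3600 = 0 + 0.266667 + 0.016306 = 0.282972
  W ⇒ negate
Point 3:
  Latitude: 2 + 39.293/60 = 2.654883
  hemisphere S, so the sign is −
  Longitude: 8.511′ = 0.141850°; total 179.141850
  W ⇒ negate
Point 4:
  φ: 19° + 23/60 + 51.4/3600 = 19 + 0.383333 + 0.014278 = 19.397611
  hemisphere S, so the sign is −
  Lon: 34′ + 19.1″ = 34.31833′; 80 + 34.31833/60 = 80.571972
  E ⇒ keep positive

1. -65.58258, -155.53361
2. -10.32544, -0.28297
3. -2.65488, -179.14185
4. -19.39761, 80.57197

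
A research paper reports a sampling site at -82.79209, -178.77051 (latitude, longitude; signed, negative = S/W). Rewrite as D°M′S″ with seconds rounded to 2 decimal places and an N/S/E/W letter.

82°47′31.52″ S, 178°46′13.84″ W

Latitude is negative → S; |value| = 82.792090
Latitude: 0.792090° → 47.52540′; 0.52540 × 60 = 31.5240″
Longitude is negative → W; |value| = 178.770510
λ: 0.770510° → 46.23060′; 0.23060 × 60 = 13.8360″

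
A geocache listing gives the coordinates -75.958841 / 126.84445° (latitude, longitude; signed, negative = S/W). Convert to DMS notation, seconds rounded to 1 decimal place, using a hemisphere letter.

Latitude is negative → S; |value| = 75.958841
φ: 0.958841 × 60 = 57.53046′ → 57′, remainder × 60 = 31.828″
Longitude: 0.844450° → 50.66700′; 0.66700 × 60 = 40.020″

75°57′31.8″ S, 126°50′40.0″ E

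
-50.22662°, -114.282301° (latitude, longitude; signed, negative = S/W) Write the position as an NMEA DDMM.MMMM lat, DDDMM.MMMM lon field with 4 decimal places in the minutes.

Latitude is negative → S; |value| = 50.226620
φ: 50° + 0.226620 × 60 = 50° 13.597200′
Longitude is negative → W; |value| = 114.282301
Longitude: minutes = (114.282301 − 114) × 60 = 16.938060

5013.5972,S / 11416.9381,W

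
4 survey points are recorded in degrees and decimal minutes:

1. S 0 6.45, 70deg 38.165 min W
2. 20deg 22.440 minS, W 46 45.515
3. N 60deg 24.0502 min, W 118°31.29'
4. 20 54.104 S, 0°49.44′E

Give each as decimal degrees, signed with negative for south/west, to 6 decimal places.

1. -0.107500, -70.636083
2. -20.374000, -46.758583
3. 60.400837, -118.521500
4. -20.901733, 0.824000

Point 1:
  Lat: 6.45′ = 0.107500°; total 0.1075000
  S → negative
  Lon: 70 + 38.165/60 = 70.6360833
  W ⇒ negate
Point 2:
  Lat: 22.44′ = 0.374000°; total 20.3740000
  S ⇒ negate
  Lon: 45.515′ = 0.758583°; total 46.7585833
  W ⇒ negate
Point 3:
  Latitude: 60 + 24.0502/60 = 60.4008367
  N → positive
  Lon: 118 + 31.29/60 = 118.5215000
  W → negative
Point 4:
  φ: 54.104′ = 0.901733°; total 20.9017333
  hemisphere S, so the sign is −
  Lon: 0 + 49.44/60 = 0.8240000
  E → positive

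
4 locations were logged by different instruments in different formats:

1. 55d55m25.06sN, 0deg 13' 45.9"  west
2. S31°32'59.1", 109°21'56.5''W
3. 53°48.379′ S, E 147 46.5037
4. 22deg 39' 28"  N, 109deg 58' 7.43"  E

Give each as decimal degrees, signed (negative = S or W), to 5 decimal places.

1. 55.92363, -0.22942
2. -31.54975, -109.36569
3. -53.80632, 147.77506
4. 22.65778, 109.96873

Point 1:
  Latitude: 55′ + 25.06″ = 55.41767′; 55 + 55.41767/60 = 55.923628
  N → positive
  λ: 0° + 13/60 + 45.9/3600 = 0 + 0.216667 + 0.012750 = 0.229417
  W ⇒ negate
Point 2:
  Latitude: 31 + 32/60 + 59.1/3600 = 31.549750
  S → negative
  Longitude: 109 + 21/60 + 56.5/3600 = 109.365694
  W ⇒ negate
Point 3:
  φ: 48.379′ = 0.806317°; total 53.806317
  S → negative
  Lon: 46.5037′ = 0.775062°; total 147.775062
  E ⇒ keep positive
Point 4:
  φ: 39′ + 28″ = 39.46667′; 22 + 39.46667/60 = 22.657778
  N → positive
  λ: 109 + 58/60 + 7.43/3600 = 109.968731
  E ⇒ keep positive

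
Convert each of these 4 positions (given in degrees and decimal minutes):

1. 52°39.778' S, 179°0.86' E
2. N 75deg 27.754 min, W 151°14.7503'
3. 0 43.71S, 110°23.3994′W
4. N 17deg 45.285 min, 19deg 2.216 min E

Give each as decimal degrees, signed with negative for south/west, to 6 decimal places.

Point 1:
  Lat: 39.778′ = 0.662967°; total 52.6629667
  hemisphere S, so the sign is −
  Longitude: 179 + 0.86/60 = 179.0143333
  E → positive
Point 2:
  Lat: 75 + 27.754/60 = 75.4625667
  N → positive
  Lon: 14.7503′ = 0.245838°; total 151.2458383
  W ⇒ negate
Point 3:
  Lat: 43.71′ = 0.728500°; total 0.7285000
  S ⇒ negate
  Longitude: 110 + 23.3994/60 = 110.3899900
  W ⇒ negate
Point 4:
  Latitude: 45.285′ = 0.754750°; total 17.7547500
  N → positive
  Longitude: 19 + 2.216/60 = 19.0369333
  E ⇒ keep positive

1. -52.662967, 179.014333
2. 75.462567, -151.245838
3. -0.728500, -110.389990
4. 17.754750, 19.036933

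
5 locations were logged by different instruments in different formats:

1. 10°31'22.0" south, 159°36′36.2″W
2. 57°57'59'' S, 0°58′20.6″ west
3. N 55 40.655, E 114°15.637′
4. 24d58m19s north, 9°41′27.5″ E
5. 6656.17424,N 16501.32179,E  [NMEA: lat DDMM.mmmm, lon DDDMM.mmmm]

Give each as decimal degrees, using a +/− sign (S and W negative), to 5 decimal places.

1. -10.52278, -159.61006
2. -57.96639, -0.97239
3. 55.67758, 114.26062
4. 24.97194, 9.69097
5. 66.93624, 165.02203

Point 1:
  Latitude: 10 + 31/60 + 22/3600 = 10.522778
  S → negative
  λ: 159° + 36/60 + 36.2/3600 = 159 + 0.600000 + 0.010056 = 159.610056
  W → negative
Point 2:
  Lat: 57° + 57/60 + 59/3600 = 57 + 0.950000 + 0.016389 = 57.966389
  S → negative
  Lon: 58′ + 20.6″ = 58.34333′; 0 + 58.34333/60 = 0.972389
  hemisphere W, so the sign is −
Point 3:
  Lat: 40.655′ = 0.677583°; total 55.677583
  N → positive
  Lon: 15.637′ = 0.260617°; total 114.260617
  E → positive
Point 4:
  Lat: 24° + 58/60 + 19/3600 = 24 + 0.966667 + 0.005278 = 24.971944
  N ⇒ keep positive
  Longitude: 9 + 41/60 + 27.5/3600 = 9.690972
  E ⇒ keep positive
Point 5:
  φ: split at 2 digits → 66° and 56.17424′; 66 + 56.17424/60 = 66.936237
  N ⇒ keep positive
  Lon: split at 3 digits → 165° and 1.32179′; 165 + 1.32179/60 = 165.022030
  E ⇒ keep positive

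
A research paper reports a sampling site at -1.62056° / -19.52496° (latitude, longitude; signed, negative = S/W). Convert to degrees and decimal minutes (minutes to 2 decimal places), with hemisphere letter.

Latitude is negative → S; |value| = 1.620560
Latitude: minutes = (1.620560 − 1) × 60 = 37.2336
Longitude is negative → W; |value| = 19.524960
Lon: minutes = (19.524960 − 19) × 60 = 31.4976

1° 37.23′ S, 19° 31.50′ W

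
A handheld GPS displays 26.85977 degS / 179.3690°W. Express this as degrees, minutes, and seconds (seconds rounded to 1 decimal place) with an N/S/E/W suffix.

26°51′35.2″ S, 179°22′8.4″ W

Lat: 0.859770° → 51.58620′; 0.58620 × 60 = 35.172″
Lon: whole degrees 179; 22.14000′ → 22′ and 8.400″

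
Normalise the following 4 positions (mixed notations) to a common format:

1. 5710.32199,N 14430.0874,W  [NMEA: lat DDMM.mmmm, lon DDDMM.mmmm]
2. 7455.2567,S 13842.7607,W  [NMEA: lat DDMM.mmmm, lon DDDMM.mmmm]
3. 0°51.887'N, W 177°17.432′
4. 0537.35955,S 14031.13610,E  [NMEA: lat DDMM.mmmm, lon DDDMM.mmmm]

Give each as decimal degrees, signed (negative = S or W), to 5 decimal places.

1. 57.17203, -144.50146
2. -74.92095, -138.71268
3. 0.86478, -177.29053
4. -5.62266, 140.51894

Point 1:
  φ: degrees = first 2 digits = 57, minutes = 10.32199; 57 + 10.32199/60 = 57.172033
  N ⇒ keep positive
  Lon: degrees = first 3 digits = 144, minutes = 30.0874; 144 + 30.0874/60 = 144.501457
  W → negative
Point 2:
  Lat: split at 2 digits → 74° and 55.2567′; 74 + 55.2567/60 = 74.920945
  hemisphere S, so the sign is −
  Longitude: split at 3 digits → 138° and 42.7607′; 138 + 42.7607/60 = 138.712678
  hemisphere W, so the sign is −
Point 3:
  φ: 0 + 51.887/60 = 0.864783
  N ⇒ keep positive
  Lon: 17.432′ = 0.290533°; total 177.290533
  W → negative
Point 4:
  Latitude: degrees = first 2 digits = 5, minutes = 37.35955; 5 + 37.35955/60 = 5.622659
  hemisphere S, so the sign is −
  Longitude: degrees = first 3 digits = 140, minutes = 31.1361; 140 + 31.1361/60 = 140.518935
  E → positive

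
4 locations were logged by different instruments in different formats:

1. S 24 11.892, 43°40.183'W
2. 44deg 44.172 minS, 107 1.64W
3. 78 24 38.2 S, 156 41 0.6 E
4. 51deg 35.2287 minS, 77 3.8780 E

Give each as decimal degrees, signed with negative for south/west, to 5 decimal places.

1. -24.19820, -43.66972
2. -44.73620, -107.02733
3. -78.41061, 156.68350
4. -51.58715, 77.06463

Point 1:
  φ: 24 + 11.892/60 = 24.198200
  hemisphere S, so the sign is −
  Lon: 40.183′ = 0.669717°; total 43.669717
  W ⇒ negate
Point 2:
  φ: 44.172′ = 0.736200°; total 44.736200
  S → negative
  Longitude: 107 + 1.64/60 = 107.027333
  hemisphere W, so the sign is −
Point 3:
  Lat: 78° + 24/60 + 38.2/3600 = 78 + 0.400000 + 0.010611 = 78.410611
  S ⇒ negate
  Longitude: 41′ + 0.6″ = 41.01000′; 156 + 41.01000/60 = 156.683500
  E ⇒ keep positive
Point 4:
  Latitude: 51 + 35.2287/60 = 51.587145
  S ⇒ negate
  λ: 3.878′ = 0.064633°; total 77.064633
  E ⇒ keep positive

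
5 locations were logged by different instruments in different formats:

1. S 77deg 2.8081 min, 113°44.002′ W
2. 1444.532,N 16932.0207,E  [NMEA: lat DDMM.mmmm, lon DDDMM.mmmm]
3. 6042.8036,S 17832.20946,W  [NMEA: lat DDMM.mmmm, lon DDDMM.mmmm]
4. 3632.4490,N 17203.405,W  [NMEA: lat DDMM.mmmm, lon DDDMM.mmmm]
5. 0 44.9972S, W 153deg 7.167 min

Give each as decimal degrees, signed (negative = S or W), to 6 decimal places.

1. -77.046802, -113.733367
2. 14.742200, 169.533678
3. -60.713393, -178.536824
4. 36.540817, -172.056750
5. -0.749953, -153.119450

Point 1:
  Latitude: 2.8081′ = 0.046802°; total 77.0468017
  hemisphere S, so the sign is −
  Lon: 113 + 44.002/60 = 113.7333667
  W ⇒ negate
Point 2:
  Lat: degrees = first 2 digits = 14, minutes = 44.532; 14 + 44.532/60 = 14.7422000
  N → positive
  Longitude: split at 3 digits → 169° and 32.0207′; 169 + 32.0207/60 = 169.5336783
  E → positive
Point 3:
  Latitude: degrees = first 2 digits = 60, minutes = 42.8036; 60 + 42.8036/60 = 60.7133933
  S ⇒ negate
  Lon: degrees = first 3 digits = 178, minutes = 32.20946; 178 + 32.20946/60 = 178.5368243
  W ⇒ negate
Point 4:
  Latitude: degrees = first 2 digits = 36, minutes = 32.449; 36 + 32.449/60 = 36.5408167
  N ⇒ keep positive
  Lon: degrees = first 3 digits = 172, minutes = 3.405; 172 + 3.405/60 = 172.0567500
  hemisphere W, so the sign is −
Point 5:
  Lat: 44.9972′ = 0.749953°; total 0.7499533
  S ⇒ negate
  Lon: 7.167′ = 0.119450°; total 153.1194500
  hemisphere W, so the sign is −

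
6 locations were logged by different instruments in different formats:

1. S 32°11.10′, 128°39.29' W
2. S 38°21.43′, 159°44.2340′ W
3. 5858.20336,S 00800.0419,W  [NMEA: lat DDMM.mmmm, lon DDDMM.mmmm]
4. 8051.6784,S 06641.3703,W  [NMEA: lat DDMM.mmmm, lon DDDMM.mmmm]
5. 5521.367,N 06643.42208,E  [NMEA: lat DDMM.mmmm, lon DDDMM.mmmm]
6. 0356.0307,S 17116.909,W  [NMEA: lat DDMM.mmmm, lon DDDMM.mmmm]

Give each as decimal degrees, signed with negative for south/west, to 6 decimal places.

1. -32.185000, -128.654833
2. -38.357167, -159.737233
3. -58.970056, -8.000698
4. -80.861307, -66.689505
5. 55.356117, 66.723701
6. -3.933845, -171.281817

Point 1:
  Lat: 32 + 11.1/60 = 32.1850000
  S → negative
  Lon: 128 + 39.29/60 = 128.6548333
  W ⇒ negate
Point 2:
  Lat: 38 + 21.43/60 = 38.3571667
  hemisphere S, so the sign is −
  Lon: 44.234′ = 0.737233°; total 159.7372333
  hemisphere W, so the sign is −
Point 3:
  φ: split at 2 digits → 58° and 58.20336′; 58 + 58.20336/60 = 58.9700560
  hemisphere S, so the sign is −
  λ: degrees = first 3 digits = 8, minutes = 0.0419; 8 + 0.0419/60 = 8.0006983
  hemisphere W, so the sign is −
Point 4:
  Lat: split at 2 digits → 80° and 51.6784′; 80 + 51.6784/60 = 80.8613067
  hemisphere S, so the sign is −
  Longitude: split at 3 digits → 066° and 41.3703′; 66 + 41.3703/60 = 66.6895050
  W ⇒ negate
Point 5:
  Latitude: degrees = first 2 digits = 55, minutes = 21.367; 55 + 21.367/60 = 55.3561167
  N ⇒ keep positive
  λ: degrees = first 3 digits = 66, minutes = 43.42208; 66 + 43.42208/60 = 66.7237013
  E ⇒ keep positive
Point 6:
  φ: split at 2 digits → 03° and 56.0307′; 3 + 56.0307/60 = 3.9338450
  hemisphere S, so the sign is −
  Lon: split at 3 digits → 171° and 16.909′; 171 + 16.909/60 = 171.2818167
  hemisphere W, so the sign is −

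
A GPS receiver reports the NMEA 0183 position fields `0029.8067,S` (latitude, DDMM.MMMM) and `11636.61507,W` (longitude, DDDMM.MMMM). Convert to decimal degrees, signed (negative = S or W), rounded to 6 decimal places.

Lat: degrees = first 2 digits = 0, minutes = 29.8067; 0 + 29.8067/60 = 0.4967783
hemisphere S, so the sign is −
Lon: split at 3 digits → 116° and 36.61507′; 116 + 36.61507/60 = 116.6102512
W ⇒ negate

-0.496778, -116.610251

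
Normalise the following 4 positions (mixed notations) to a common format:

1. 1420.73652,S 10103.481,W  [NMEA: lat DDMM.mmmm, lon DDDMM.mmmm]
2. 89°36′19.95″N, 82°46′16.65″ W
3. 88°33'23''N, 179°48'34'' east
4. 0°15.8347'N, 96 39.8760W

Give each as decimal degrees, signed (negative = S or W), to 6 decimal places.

1. -14.345609, -101.058017
2. 89.605542, -82.771292
3. 88.556389, 179.809444
4. 0.263912, -96.664600

Point 1:
  Latitude: degrees = first 2 digits = 14, minutes = 20.73652; 14 + 20.73652/60 = 14.3456087
  hemisphere S, so the sign is −
  Lon: degrees = first 3 digits = 101, minutes = 3.481; 101 + 3.481/60 = 101.0580167
  W → negative
Point 2:
  Lat: 89° + 36/60 + 19.95/3600 = 89 + 0.600000 + 0.005542 = 89.6055417
  N ⇒ keep positive
  λ: 46′ + 16.65″ = 46.27750′; 82 + 46.27750/60 = 82.7712917
  W ⇒ negate
Point 3:
  φ: 88 + 33/60 + 23/3600 = 88.5563889
  N ⇒ keep positive
  Lon: 179 + 48/60 + 34/3600 = 179.8094444
  E ⇒ keep positive
Point 4:
  φ: 0 + 15.8347/60 = 0.2639117
  N ⇒ keep positive
  Longitude: 39.876′ = 0.664600°; total 96.6646000
  W → negative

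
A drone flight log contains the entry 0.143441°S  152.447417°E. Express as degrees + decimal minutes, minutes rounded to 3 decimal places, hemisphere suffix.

φ: minutes = (0.143441 − 0) × 60 = 8.60646
Lon: 152° + 0.447417 × 60 = 152° 26.84502′

0° 8.606′ S, 152° 26.845′ E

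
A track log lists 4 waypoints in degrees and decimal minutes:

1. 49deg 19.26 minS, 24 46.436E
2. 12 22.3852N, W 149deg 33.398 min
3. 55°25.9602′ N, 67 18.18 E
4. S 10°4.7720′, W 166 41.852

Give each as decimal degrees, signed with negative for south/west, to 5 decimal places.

Point 1:
  Latitude: 19.26′ = 0.321000°; total 49.321000
  hemisphere S, so the sign is −
  Lon: 24 + 46.436/60 = 24.773933
  E ⇒ keep positive
Point 2:
  Latitude: 12 + 22.3852/60 = 12.373087
  N → positive
  Longitude: 33.398′ = 0.556633°; total 149.556633
  hemisphere W, so the sign is −
Point 3:
  φ: 55 + 25.9602/60 = 55.432670
  N ⇒ keep positive
  Longitude: 67 + 18.18/60 = 67.303000
  E ⇒ keep positive
Point 4:
  Lat: 4.772′ = 0.079533°; total 10.079533
  S → negative
  Lon: 41.852′ = 0.697533°; total 166.697533
  hemisphere W, so the sign is −

1. -49.32100, 24.77393
2. 12.37309, -149.55663
3. 55.43267, 67.30300
4. -10.07953, -166.69753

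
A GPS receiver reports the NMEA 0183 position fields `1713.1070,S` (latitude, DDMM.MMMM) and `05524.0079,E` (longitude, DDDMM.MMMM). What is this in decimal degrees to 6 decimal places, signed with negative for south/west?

φ: split at 2 digits → 17° and 13.107′; 17 + 13.107/60 = 17.2184500
S → negative
λ: split at 3 digits → 055° and 24.0079′; 55 + 24.0079/60 = 55.4001317
E → positive

-17.218450, 55.400132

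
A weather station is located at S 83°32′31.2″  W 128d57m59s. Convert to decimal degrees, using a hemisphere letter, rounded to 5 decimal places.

83.54200° S, 128.96639° W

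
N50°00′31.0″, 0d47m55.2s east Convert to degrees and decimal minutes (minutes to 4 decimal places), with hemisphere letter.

50° 0.5167′ N, 0° 47.9200′ E

Latitude: 0 + 31/60 = 0.516667′
Longitude: seconds/60 = 0.92000; minutes = 47 + 0.92000 = 47.920000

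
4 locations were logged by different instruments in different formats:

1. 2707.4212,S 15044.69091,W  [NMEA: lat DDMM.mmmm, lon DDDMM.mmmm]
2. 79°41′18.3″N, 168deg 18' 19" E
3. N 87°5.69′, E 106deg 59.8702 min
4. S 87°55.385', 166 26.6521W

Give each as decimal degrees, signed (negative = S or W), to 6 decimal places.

1. -27.123687, -150.744849
2. 79.688417, 168.305278
3. 87.094833, 106.997837
4. -87.923083, -166.444202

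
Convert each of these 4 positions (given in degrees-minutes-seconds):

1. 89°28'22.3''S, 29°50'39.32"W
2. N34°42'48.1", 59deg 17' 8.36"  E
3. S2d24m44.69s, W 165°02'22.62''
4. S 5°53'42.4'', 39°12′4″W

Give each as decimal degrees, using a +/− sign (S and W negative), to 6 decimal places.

1. -89.472861, -29.844256
2. 34.713361, 59.285656
3. -2.412414, -165.039617
4. -5.895111, -39.201111

Point 1:
  Lat: 89° + 28/60 + 22.3/3600 = 89 + 0.466667 + 0.006194 = 89.4728611
  S → negative
  Lon: 29 + 50/60 + 39.32/3600 = 29.8442556
  W ⇒ negate
Point 2:
  Lat: 42′ + 48.1″ = 42.80167′; 34 + 42.80167/60 = 34.7133611
  N → positive
  Lon: 17′ + 8.36″ = 17.13933′; 59 + 17.13933/60 = 59.2856556
  E → positive
Point 3:
  φ: 2 + 24/60 + 44.69/3600 = 2.4124139
  hemisphere S, so the sign is −
  Longitude: 165 + 2/60 + 22.62/3600 = 165.0396167
  W → negative
Point 4:
  φ: 5 + 53/60 + 42.4/3600 = 5.8951111
  S ⇒ negate
  Lon: 39° + 12/60 + 4/3600 = 39 + 0.200000 + 0.001111 = 39.2011111
  W ⇒ negate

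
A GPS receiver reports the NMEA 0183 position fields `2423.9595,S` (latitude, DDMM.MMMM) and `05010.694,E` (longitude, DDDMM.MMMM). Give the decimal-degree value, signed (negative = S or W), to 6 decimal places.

-24.399325, 50.178233

Lat: split at 2 digits → 24° and 23.9595′; 24 + 23.9595/60 = 24.3993250
S → negative
Lon: split at 3 digits → 050° and 10.694′; 50 + 10.694/60 = 50.1782333
E ⇒ keep positive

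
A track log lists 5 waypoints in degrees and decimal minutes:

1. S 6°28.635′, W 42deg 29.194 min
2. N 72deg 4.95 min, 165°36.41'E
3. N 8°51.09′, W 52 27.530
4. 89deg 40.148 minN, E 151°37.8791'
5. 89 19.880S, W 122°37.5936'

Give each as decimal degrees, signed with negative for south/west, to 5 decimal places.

1. -6.47725, -42.48657
2. 72.08250, 165.60683
3. 8.85150, -52.45883
4. 89.66913, 151.63132
5. -89.33133, -122.62656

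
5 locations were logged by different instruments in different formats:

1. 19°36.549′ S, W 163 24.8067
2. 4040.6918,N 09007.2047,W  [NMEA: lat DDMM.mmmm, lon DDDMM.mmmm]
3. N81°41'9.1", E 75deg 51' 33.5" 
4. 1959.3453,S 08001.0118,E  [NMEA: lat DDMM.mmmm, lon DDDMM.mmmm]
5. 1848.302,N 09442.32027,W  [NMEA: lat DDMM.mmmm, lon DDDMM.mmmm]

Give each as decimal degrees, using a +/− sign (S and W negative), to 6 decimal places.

1. -19.609150, -163.413445
2. 40.678197, -90.120078
3. 81.685861, 75.859306
4. -19.989088, 80.016863
5. 18.805033, -94.705338

Point 1:
  Latitude: 36.549′ = 0.609150°; total 19.6091500
  hemisphere S, so the sign is −
  Longitude: 24.8067′ = 0.413445°; total 163.4134450
  hemisphere W, so the sign is −
Point 2:
  Latitude: degrees = first 2 digits = 40, minutes = 40.6918; 40 + 40.6918/60 = 40.6781967
  N → positive
  Lon: degrees = first 3 digits = 90, minutes = 7.2047; 90 + 7.2047/60 = 90.1200783
  hemisphere W, so the sign is −
Point 3:
  φ: 41′ + 9.1″ = 41.15167′; 81 + 41.15167/60 = 81.6858611
  N ⇒ keep positive
  Lon: 51′ + 33.5″ = 51.55833′; 75 + 51.55833/60 = 75.8593056
  E → positive
Point 4:
  Latitude: degrees = first 2 digits = 19, minutes = 59.3453; 19 + 59.3453/60 = 19.9890883
  hemisphere S, so the sign is −
  Lon: degrees = first 3 digits = 80, minutes = 1.0118; 80 + 1.0118/60 = 80.0168633
  E ⇒ keep positive
Point 5:
  φ: split at 2 digits → 18° and 48.302′; 18 + 48.302/60 = 18.8050333
  N ⇒ keep positive
  λ: split at 3 digits → 094° and 42.32027′; 94 + 42.32027/60 = 94.7053378
  W → negative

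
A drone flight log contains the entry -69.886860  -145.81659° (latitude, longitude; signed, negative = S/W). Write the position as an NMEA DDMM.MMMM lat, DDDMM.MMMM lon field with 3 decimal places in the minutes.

Latitude is negative → S; |value| = 69.886860
Lat: minutes = (69.886860 − 69) × 60 = 53.21160
Longitude is negative → W; |value| = 145.816590
λ: fractional part 0.816590 → 48.99540 minutes

6953.212,S / 14548.995,W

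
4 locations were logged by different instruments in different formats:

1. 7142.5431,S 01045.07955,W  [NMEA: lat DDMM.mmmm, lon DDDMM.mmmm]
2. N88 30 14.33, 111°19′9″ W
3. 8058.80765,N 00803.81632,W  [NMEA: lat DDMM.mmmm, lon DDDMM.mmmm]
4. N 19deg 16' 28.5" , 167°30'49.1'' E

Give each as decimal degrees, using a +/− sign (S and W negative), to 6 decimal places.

Point 1:
  Latitude: split at 2 digits → 71° and 42.5431′; 71 + 42.5431/60 = 71.7090517
  S ⇒ negate
  Longitude: degrees = first 3 digits = 10, minutes = 45.07955; 10 + 45.07955/60 = 10.7513258
  W → negative
Point 2:
  Latitude: 88° + 30/60 + 14.33/3600 = 88 + 0.500000 + 0.003981 = 88.5039806
  N → positive
  λ: 19′ + 9″ = 19.15000′; 111 + 19.15000/60 = 111.3191667
  W → negative
Point 3:
  Latitude: degrees = first 2 digits = 80, minutes = 58.80765; 80 + 58.80765/60 = 80.9801275
  N → positive
  Lon: split at 3 digits → 008° and 3.81632′; 8 + 3.81632/60 = 8.0636053
  hemisphere W, so the sign is −
Point 4:
  Latitude: 19° + 16/60 + 28.5/3600 = 19 + 0.266667 + 0.007917 = 19.2745833
  N → positive
  Lon: 167 + 30/60 + 49.1/3600 = 167.5136389
  E ⇒ keep positive

1. -71.709052, -10.751326
2. 88.503981, -111.319167
3. 80.980128, -8.063605
4. 19.274583, 167.513639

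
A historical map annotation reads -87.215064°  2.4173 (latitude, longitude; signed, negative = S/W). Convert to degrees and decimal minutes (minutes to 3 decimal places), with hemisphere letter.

Latitude is negative → S; |value| = 87.215064
Latitude: 87° + 0.215064 × 60 = 87° 12.90384′
λ: 2° + 0.417300 × 60 = 2° 25.03800′

87° 12.904′ S, 2° 25.038′ E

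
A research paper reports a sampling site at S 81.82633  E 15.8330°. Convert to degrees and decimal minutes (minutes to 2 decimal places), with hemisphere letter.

Lat: minutes = (81.826330 − 81) × 60 = 49.5798
Longitude: 15° + 0.833000 × 60 = 15° 49.9800′

81° 49.58′ S, 15° 49.98′ E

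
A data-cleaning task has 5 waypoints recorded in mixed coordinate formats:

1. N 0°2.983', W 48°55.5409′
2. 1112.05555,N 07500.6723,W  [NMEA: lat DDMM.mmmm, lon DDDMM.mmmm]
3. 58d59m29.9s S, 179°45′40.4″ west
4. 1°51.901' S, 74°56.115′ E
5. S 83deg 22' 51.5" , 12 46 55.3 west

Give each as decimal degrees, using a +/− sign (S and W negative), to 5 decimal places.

1. 0.04972, -48.92568
2. 11.20093, -75.01121
3. -58.99164, -179.76122
4. -1.86502, 74.93525
5. -83.38097, -12.78203

Point 1:
  Lat: 2.983′ = 0.049717°; total 0.049717
  N ⇒ keep positive
  Longitude: 55.5409′ = 0.925682°; total 48.925682
  W ⇒ negate
Point 2:
  φ: degrees = first 2 digits = 11, minutes = 12.05555; 11 + 12.05555/60 = 11.200926
  N → positive
  λ: degrees = first 3 digits = 75, minutes = 0.6723; 75 + 0.6723/60 = 75.011205
  hemisphere W, so the sign is −
Point 3:
  φ: 58° + 59/60 + 29.9/3600 = 58 + 0.983333 + 0.008306 = 58.991639
  S ⇒ negate
  Lon: 45′ + 40.4″ = 45.67333′; 179 + 45.67333/60 = 179.761222
  W → negative
Point 4:
  Lat: 1 + 51.901/60 = 1.865017
  S → negative
  Lon: 56.115′ = 0.935250°; total 74.935250
  E → positive
Point 5:
  Latitude: 83° + 22/60 + 51.5/3600 = 83 + 0.366667 + 0.014306 = 83.380972
  S → negative
  Lon: 12 + 46/60 + 55.3/3600 = 12.782028
  hemisphere W, so the sign is −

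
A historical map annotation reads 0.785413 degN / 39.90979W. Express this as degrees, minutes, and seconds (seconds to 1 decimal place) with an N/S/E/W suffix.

Latitude: 0.785413° → 47.12478′; 0.12478 × 60 = 7.487″
Longitude: whole degrees 39; 54.58740′ → 54′ and 35.244″

0°47′7.5″ N, 39°54′35.2″ W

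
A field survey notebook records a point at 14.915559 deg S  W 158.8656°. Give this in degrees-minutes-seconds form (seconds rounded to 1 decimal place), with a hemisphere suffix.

14°54′56.0″ S, 158°51′56.2″ W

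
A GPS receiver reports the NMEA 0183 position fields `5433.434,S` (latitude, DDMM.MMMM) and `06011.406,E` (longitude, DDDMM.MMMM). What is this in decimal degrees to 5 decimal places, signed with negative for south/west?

-54.55723, 60.19010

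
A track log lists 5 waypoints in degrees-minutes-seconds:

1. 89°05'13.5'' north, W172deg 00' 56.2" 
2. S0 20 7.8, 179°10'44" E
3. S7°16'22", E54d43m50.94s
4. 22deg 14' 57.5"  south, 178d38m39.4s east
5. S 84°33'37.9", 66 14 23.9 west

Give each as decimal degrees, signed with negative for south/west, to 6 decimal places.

1. 89.087083, -172.015611
2. -0.335500, 179.178889
3. -7.272778, 54.730817
4. -22.249306, 178.644278
5. -84.560528, -66.239972

Point 1:
  Lat: 5′ + 13.5″ = 5.22500′; 89 + 5.22500/60 = 89.0870833
  N → positive
  λ: 172 + 0/60 + 56.2/3600 = 172.0156111
  W ⇒ negate
Point 2:
  φ: 0° + 20/60 + 7.8/3600 = 0 + 0.333333 + 0.002167 = 0.3355000
  hemisphere S, so the sign is −
  Lon: 179 + 10/60 + 44/3600 = 179.1788889
  E ⇒ keep positive
Point 3:
  φ: 16′ + 22″ = 16.36667′; 7 + 16.36667/60 = 7.2727778
  hemisphere S, so the sign is −
  Longitude: 54° + 43/60 + 50.94/3600 = 54 + 0.716667 + 0.014150 = 54.7308167
  E → positive
Point 4:
  Latitude: 22° + 14/60 + 57.5/3600 = 22 + 0.233333 + 0.015972 = 22.2493056
  S → negative
  Lon: 178° + 38/60 + 39.4/3600 = 178 + 0.633333 + 0.010944 = 178.6442778
  E ⇒ keep positive
Point 5:
  Latitude: 33′ + 37.9″ = 33.63167′; 84 + 33.63167/60 = 84.5605278
  S → negative
  Longitude: 66 + 14/60 + 23.9/3600 = 66.2399722
  W → negative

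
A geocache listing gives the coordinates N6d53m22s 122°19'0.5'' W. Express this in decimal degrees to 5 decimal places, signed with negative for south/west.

φ: 6° + 53/60 + 22/3600 = 6 + 0.883333 + 0.006111 = 6.889444
N → positive
Lon: 122 + 19/60 + 0.5/3600 = 122.316806
W ⇒ negate

6.88944, -122.31681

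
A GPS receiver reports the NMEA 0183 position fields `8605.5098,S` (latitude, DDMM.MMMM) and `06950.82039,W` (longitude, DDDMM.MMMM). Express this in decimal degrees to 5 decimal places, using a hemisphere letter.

86.09183° S, 69.84701° W

φ: split at 2 digits → 86° and 5.5098′; 86 + 5.5098/60 = 86.091830
Lon: split at 3 digits → 069° and 50.82039′; 69 + 50.82039/60 = 69.847007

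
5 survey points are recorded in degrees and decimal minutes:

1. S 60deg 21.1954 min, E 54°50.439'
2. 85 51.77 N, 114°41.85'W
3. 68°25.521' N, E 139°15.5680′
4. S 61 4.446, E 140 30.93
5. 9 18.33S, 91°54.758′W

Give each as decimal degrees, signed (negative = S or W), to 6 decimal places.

1. -60.353257, 54.840650
2. 85.862833, -114.697500
3. 68.425350, 139.259467
4. -61.074100, 140.515500
5. -9.305500, -91.912633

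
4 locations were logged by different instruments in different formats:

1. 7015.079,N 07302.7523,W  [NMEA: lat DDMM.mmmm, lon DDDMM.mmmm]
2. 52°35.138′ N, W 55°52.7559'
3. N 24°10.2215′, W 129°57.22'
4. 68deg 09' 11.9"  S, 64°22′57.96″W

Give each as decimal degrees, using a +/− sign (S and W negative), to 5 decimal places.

Point 1:
  φ: degrees = first 2 digits = 70, minutes = 15.079; 70 + 15.079/60 = 70.251317
  N ⇒ keep positive
  λ: degrees = first 3 digits = 73, minutes = 2.7523; 73 + 2.7523/60 = 73.045872
  W → negative
Point 2:
  Latitude: 52 + 35.138/60 = 52.585633
  N → positive
  Lon: 52.7559′ = 0.879265°; total 55.879265
  hemisphere W, so the sign is −
Point 3:
  Latitude: 10.2215′ = 0.170358°; total 24.170358
  N → positive
  Longitude: 57.22′ = 0.953667°; total 129.953667
  W → negative
Point 4:
  Lat: 68 + 9/60 + 11.9/3600 = 68.153306
  S ⇒ negate
  λ: 64 + 22/60 + 57.96/3600 = 64.382767
  W ⇒ negate

1. 70.25132, -73.04587
2. 52.58563, -55.87927
3. 24.17036, -129.95367
4. -68.15331, -64.38277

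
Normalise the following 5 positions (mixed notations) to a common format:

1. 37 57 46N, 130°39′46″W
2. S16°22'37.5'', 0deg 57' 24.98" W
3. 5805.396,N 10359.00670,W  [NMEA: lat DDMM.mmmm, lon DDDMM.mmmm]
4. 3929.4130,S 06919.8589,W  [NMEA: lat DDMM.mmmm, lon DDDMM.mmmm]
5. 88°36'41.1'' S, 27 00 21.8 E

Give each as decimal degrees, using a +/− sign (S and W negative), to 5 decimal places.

Point 1:
  Lat: 37° + 57/60 + 46/3600 = 37 + 0.950000 + 0.012778 = 37.962778
  N → positive
  Longitude: 39′ + 46″ = 39.76667′; 130 + 39.76667/60 = 130.662778
  W ⇒ negate
Point 2:
  φ: 16 + 22/60 + 37.5/3600 = 16.377083
  hemisphere S, so the sign is −
  Lon: 0 + 57/60 + 24.98/3600 = 0.956939
  W → negative
Point 3:
  Lat: degrees = first 2 digits = 58, minutes = 5.396; 58 + 5.396/60 = 58.089933
  N → positive
  λ: split at 3 digits → 103° and 59.0067′; 103 + 59.0067/60 = 103.983445
  W → negative
Point 4:
  Latitude: degrees = first 2 digits = 39, minutes = 29.413; 39 + 29.413/60 = 39.490217
  hemisphere S, so the sign is −
  Longitude: split at 3 digits → 069° and 19.8589′; 69 + 19.8589/60 = 69.330982
  hemisphere W, so the sign is −
Point 5:
  Latitude: 88° + 36/60 + 41.1/3600 = 88 + 0.600000 + 0.011417 = 88.611417
  S → negative
  λ: 27° + 0/60 + 21.8/3600 = 27 + 0.000000 + 0.006056 = 27.006056
  E → positive

1. 37.96278, -130.66278
2. -16.37708, -0.95694
3. 58.08993, -103.98345
4. -39.49022, -69.33098
5. -88.61142, 27.00606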